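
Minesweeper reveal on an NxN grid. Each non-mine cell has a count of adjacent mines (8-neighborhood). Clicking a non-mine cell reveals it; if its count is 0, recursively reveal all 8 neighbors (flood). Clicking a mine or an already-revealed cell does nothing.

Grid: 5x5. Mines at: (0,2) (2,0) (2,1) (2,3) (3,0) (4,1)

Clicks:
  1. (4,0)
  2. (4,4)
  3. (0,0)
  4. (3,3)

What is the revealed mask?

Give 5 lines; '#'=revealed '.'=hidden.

Click 1 (4,0) count=2: revealed 1 new [(4,0)] -> total=1
Click 2 (4,4) count=0: revealed 6 new [(3,2) (3,3) (3,4) (4,2) (4,3) (4,4)] -> total=7
Click 3 (0,0) count=0: revealed 4 new [(0,0) (0,1) (1,0) (1,1)] -> total=11
Click 4 (3,3) count=1: revealed 0 new [(none)] -> total=11

Answer: ##...
##...
.....
..###
#.###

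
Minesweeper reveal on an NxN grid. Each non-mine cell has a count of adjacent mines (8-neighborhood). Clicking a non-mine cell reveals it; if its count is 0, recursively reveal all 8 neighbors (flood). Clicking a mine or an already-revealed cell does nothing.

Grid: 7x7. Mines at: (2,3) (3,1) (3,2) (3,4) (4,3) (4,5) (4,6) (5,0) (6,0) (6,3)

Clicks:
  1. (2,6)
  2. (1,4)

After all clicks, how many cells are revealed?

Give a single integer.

Answer: 22

Derivation:
Click 1 (2,6) count=0: revealed 22 new [(0,0) (0,1) (0,2) (0,3) (0,4) (0,5) (0,6) (1,0) (1,1) (1,2) (1,3) (1,4) (1,5) (1,6) (2,0) (2,1) (2,2) (2,4) (2,5) (2,6) (3,5) (3,6)] -> total=22
Click 2 (1,4) count=1: revealed 0 new [(none)] -> total=22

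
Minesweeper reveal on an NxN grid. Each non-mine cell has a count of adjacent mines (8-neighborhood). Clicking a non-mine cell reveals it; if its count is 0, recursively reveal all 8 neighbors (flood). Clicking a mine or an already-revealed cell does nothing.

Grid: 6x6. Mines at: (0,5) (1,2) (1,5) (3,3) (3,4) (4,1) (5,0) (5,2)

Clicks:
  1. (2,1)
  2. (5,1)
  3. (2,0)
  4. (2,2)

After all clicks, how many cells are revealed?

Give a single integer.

Answer: 10

Derivation:
Click 1 (2,1) count=1: revealed 1 new [(2,1)] -> total=1
Click 2 (5,1) count=3: revealed 1 new [(5,1)] -> total=2
Click 3 (2,0) count=0: revealed 7 new [(0,0) (0,1) (1,0) (1,1) (2,0) (3,0) (3,1)] -> total=9
Click 4 (2,2) count=2: revealed 1 new [(2,2)] -> total=10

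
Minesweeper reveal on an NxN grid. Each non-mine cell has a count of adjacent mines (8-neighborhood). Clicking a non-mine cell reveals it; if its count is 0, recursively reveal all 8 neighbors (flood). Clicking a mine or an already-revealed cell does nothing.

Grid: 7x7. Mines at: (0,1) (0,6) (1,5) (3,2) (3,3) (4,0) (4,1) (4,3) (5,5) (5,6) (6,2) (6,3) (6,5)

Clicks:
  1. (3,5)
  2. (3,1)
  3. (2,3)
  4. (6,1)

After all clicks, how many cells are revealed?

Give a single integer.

Click 1 (3,5) count=0: revealed 9 new [(2,4) (2,5) (2,6) (3,4) (3,5) (3,6) (4,4) (4,5) (4,6)] -> total=9
Click 2 (3,1) count=3: revealed 1 new [(3,1)] -> total=10
Click 3 (2,3) count=2: revealed 1 new [(2,3)] -> total=11
Click 4 (6,1) count=1: revealed 1 new [(6,1)] -> total=12

Answer: 12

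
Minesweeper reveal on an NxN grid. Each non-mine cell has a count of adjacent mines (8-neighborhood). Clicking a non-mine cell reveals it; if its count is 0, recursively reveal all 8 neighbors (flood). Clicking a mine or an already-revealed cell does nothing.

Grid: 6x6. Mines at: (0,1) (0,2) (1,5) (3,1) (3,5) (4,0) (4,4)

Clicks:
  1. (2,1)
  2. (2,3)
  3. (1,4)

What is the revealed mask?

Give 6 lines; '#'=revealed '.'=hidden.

Answer: ......
..###.
.####.
..###.
......
......

Derivation:
Click 1 (2,1) count=1: revealed 1 new [(2,1)] -> total=1
Click 2 (2,3) count=0: revealed 9 new [(1,2) (1,3) (1,4) (2,2) (2,3) (2,4) (3,2) (3,3) (3,4)] -> total=10
Click 3 (1,4) count=1: revealed 0 new [(none)] -> total=10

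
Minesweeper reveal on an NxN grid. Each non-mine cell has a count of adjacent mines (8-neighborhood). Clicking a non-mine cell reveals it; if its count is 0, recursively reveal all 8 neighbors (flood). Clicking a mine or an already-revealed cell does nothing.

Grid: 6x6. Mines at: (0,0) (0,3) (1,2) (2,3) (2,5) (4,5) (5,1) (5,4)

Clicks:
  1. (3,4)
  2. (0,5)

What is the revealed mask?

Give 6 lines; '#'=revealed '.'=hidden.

Answer: ....##
....##
......
....#.
......
......

Derivation:
Click 1 (3,4) count=3: revealed 1 new [(3,4)] -> total=1
Click 2 (0,5) count=0: revealed 4 new [(0,4) (0,5) (1,4) (1,5)] -> total=5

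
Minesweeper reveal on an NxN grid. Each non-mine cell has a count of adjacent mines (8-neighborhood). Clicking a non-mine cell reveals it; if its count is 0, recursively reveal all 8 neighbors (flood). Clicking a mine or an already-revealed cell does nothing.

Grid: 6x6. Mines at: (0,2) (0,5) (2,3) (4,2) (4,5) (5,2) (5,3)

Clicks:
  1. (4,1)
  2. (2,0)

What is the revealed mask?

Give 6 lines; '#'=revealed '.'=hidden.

Click 1 (4,1) count=2: revealed 1 new [(4,1)] -> total=1
Click 2 (2,0) count=0: revealed 14 new [(0,0) (0,1) (1,0) (1,1) (1,2) (2,0) (2,1) (2,2) (3,0) (3,1) (3,2) (4,0) (5,0) (5,1)] -> total=15

Answer: ##....
###...
###...
###...
##....
##....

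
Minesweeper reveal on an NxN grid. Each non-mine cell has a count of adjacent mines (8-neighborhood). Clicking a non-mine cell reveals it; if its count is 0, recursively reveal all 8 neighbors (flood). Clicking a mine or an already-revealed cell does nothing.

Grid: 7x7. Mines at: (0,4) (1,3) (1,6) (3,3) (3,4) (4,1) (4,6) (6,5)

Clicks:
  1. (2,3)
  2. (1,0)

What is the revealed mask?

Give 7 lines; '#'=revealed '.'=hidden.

Answer: ###....
###....
####...
###....
.......
.......
.......

Derivation:
Click 1 (2,3) count=3: revealed 1 new [(2,3)] -> total=1
Click 2 (1,0) count=0: revealed 12 new [(0,0) (0,1) (0,2) (1,0) (1,1) (1,2) (2,0) (2,1) (2,2) (3,0) (3,1) (3,2)] -> total=13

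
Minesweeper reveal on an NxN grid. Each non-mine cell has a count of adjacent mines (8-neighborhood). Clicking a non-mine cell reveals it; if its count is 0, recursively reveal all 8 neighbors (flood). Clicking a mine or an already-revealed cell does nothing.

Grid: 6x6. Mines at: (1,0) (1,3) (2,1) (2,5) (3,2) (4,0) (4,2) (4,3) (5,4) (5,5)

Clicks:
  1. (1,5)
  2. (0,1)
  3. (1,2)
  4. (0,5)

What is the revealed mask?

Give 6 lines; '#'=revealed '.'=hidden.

Answer: .#..##
..#.##
......
......
......
......

Derivation:
Click 1 (1,5) count=1: revealed 1 new [(1,5)] -> total=1
Click 2 (0,1) count=1: revealed 1 new [(0,1)] -> total=2
Click 3 (1,2) count=2: revealed 1 new [(1,2)] -> total=3
Click 4 (0,5) count=0: revealed 3 new [(0,4) (0,5) (1,4)] -> total=6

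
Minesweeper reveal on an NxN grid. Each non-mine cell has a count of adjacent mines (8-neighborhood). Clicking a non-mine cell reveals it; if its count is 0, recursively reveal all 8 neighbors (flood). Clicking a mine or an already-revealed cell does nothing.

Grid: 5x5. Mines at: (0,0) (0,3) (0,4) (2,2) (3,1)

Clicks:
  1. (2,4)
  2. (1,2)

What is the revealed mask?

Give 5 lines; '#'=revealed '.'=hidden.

Click 1 (2,4) count=0: revealed 10 new [(1,3) (1,4) (2,3) (2,4) (3,2) (3,3) (3,4) (4,2) (4,3) (4,4)] -> total=10
Click 2 (1,2) count=2: revealed 1 new [(1,2)] -> total=11

Answer: .....
..###
...##
..###
..###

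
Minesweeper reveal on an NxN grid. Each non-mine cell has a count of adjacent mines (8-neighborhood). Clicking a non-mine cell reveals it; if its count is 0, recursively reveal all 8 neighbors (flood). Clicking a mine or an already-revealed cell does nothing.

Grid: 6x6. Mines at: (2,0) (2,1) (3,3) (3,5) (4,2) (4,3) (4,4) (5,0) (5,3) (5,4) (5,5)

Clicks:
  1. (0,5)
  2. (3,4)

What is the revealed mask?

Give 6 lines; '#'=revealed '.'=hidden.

Click 1 (0,5) count=0: revealed 16 new [(0,0) (0,1) (0,2) (0,3) (0,4) (0,5) (1,0) (1,1) (1,2) (1,3) (1,4) (1,5) (2,2) (2,3) (2,4) (2,5)] -> total=16
Click 2 (3,4) count=4: revealed 1 new [(3,4)] -> total=17

Answer: ######
######
..####
....#.
......
......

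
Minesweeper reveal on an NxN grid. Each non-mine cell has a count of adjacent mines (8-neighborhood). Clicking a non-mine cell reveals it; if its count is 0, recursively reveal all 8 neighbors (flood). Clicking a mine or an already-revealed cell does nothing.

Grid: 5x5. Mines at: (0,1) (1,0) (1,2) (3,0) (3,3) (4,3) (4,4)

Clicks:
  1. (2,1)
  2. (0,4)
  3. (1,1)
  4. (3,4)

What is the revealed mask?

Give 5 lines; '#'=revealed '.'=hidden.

Click 1 (2,1) count=3: revealed 1 new [(2,1)] -> total=1
Click 2 (0,4) count=0: revealed 6 new [(0,3) (0,4) (1,3) (1,4) (2,3) (2,4)] -> total=7
Click 3 (1,1) count=3: revealed 1 new [(1,1)] -> total=8
Click 4 (3,4) count=3: revealed 1 new [(3,4)] -> total=9

Answer: ...##
.#.##
.#.##
....#
.....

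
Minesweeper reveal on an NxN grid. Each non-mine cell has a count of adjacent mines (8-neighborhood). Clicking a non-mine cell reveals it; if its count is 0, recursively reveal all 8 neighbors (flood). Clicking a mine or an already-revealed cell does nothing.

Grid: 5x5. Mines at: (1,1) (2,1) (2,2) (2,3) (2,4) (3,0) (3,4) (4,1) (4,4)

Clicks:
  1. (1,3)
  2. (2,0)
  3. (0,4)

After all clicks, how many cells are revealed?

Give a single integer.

Click 1 (1,3) count=3: revealed 1 new [(1,3)] -> total=1
Click 2 (2,0) count=3: revealed 1 new [(2,0)] -> total=2
Click 3 (0,4) count=0: revealed 5 new [(0,2) (0,3) (0,4) (1,2) (1,4)] -> total=7

Answer: 7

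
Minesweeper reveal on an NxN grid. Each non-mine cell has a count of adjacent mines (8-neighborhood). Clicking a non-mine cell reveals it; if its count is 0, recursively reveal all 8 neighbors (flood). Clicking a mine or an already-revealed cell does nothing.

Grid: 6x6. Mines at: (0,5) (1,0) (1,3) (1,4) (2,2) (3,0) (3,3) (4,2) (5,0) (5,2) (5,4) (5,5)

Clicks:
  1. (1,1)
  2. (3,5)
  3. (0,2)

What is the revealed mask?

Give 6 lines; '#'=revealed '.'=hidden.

Click 1 (1,1) count=2: revealed 1 new [(1,1)] -> total=1
Click 2 (3,5) count=0: revealed 6 new [(2,4) (2,5) (3,4) (3,5) (4,4) (4,5)] -> total=7
Click 3 (0,2) count=1: revealed 1 new [(0,2)] -> total=8

Answer: ..#...
.#....
....##
....##
....##
......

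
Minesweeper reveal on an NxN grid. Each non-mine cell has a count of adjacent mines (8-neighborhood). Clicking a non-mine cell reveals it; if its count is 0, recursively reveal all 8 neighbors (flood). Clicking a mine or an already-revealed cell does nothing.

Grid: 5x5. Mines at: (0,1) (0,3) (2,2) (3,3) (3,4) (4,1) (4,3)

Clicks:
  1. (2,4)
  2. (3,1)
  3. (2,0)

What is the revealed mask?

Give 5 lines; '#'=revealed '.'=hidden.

Answer: .....
##...
##..#
##...
.....

Derivation:
Click 1 (2,4) count=2: revealed 1 new [(2,4)] -> total=1
Click 2 (3,1) count=2: revealed 1 new [(3,1)] -> total=2
Click 3 (2,0) count=0: revealed 5 new [(1,0) (1,1) (2,0) (2,1) (3,0)] -> total=7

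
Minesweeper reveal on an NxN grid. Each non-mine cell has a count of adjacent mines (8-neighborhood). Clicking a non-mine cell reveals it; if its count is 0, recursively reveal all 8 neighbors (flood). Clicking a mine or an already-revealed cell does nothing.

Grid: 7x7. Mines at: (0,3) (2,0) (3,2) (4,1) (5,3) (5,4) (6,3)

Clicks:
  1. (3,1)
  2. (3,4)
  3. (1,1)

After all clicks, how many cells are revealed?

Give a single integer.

Answer: 25

Derivation:
Click 1 (3,1) count=3: revealed 1 new [(3,1)] -> total=1
Click 2 (3,4) count=0: revealed 23 new [(0,4) (0,5) (0,6) (1,3) (1,4) (1,5) (1,6) (2,3) (2,4) (2,5) (2,6) (3,3) (3,4) (3,5) (3,6) (4,3) (4,4) (4,5) (4,6) (5,5) (5,6) (6,5) (6,6)] -> total=24
Click 3 (1,1) count=1: revealed 1 new [(1,1)] -> total=25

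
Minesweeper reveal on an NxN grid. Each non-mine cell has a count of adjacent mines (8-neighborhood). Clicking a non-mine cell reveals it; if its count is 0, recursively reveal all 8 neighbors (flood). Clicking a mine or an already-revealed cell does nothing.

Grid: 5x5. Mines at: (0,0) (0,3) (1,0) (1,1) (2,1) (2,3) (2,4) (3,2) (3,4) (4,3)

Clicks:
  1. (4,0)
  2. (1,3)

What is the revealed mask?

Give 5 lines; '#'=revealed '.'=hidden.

Answer: .....
...#.
.....
##...
##...

Derivation:
Click 1 (4,0) count=0: revealed 4 new [(3,0) (3,1) (4,0) (4,1)] -> total=4
Click 2 (1,3) count=3: revealed 1 new [(1,3)] -> total=5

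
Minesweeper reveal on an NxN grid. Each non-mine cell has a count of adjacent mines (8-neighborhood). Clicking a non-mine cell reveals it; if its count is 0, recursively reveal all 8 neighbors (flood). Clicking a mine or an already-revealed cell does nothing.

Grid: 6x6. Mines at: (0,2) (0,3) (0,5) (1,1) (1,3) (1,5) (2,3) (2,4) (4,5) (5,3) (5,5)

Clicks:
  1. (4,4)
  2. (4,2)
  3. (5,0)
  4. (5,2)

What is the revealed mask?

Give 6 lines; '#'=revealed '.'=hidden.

Click 1 (4,4) count=3: revealed 1 new [(4,4)] -> total=1
Click 2 (4,2) count=1: revealed 1 new [(4,2)] -> total=2
Click 3 (5,0) count=0: revealed 11 new [(2,0) (2,1) (2,2) (3,0) (3,1) (3,2) (4,0) (4,1) (5,0) (5,1) (5,2)] -> total=13
Click 4 (5,2) count=1: revealed 0 new [(none)] -> total=13

Answer: ......
......
###...
###...
###.#.
###...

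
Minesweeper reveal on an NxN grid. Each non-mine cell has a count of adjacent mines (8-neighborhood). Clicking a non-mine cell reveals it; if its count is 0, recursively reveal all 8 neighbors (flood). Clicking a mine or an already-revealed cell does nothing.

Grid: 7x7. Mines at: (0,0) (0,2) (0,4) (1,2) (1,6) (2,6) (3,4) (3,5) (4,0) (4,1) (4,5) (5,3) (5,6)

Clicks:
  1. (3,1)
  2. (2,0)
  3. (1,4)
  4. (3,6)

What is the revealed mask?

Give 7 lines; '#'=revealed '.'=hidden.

Answer: .......
##..#..
##.....
##....#
.......
.......
.......

Derivation:
Click 1 (3,1) count=2: revealed 1 new [(3,1)] -> total=1
Click 2 (2,0) count=0: revealed 5 new [(1,0) (1,1) (2,0) (2,1) (3,0)] -> total=6
Click 3 (1,4) count=1: revealed 1 new [(1,4)] -> total=7
Click 4 (3,6) count=3: revealed 1 new [(3,6)] -> total=8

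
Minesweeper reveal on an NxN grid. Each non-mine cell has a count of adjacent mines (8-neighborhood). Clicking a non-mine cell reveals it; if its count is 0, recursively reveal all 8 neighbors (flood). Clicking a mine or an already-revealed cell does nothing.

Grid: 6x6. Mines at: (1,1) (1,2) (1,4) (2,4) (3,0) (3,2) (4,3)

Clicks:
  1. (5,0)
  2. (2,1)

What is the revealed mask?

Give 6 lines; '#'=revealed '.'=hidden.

Click 1 (5,0) count=0: revealed 6 new [(4,0) (4,1) (4,2) (5,0) (5,1) (5,2)] -> total=6
Click 2 (2,1) count=4: revealed 1 new [(2,1)] -> total=7

Answer: ......
......
.#....
......
###...
###...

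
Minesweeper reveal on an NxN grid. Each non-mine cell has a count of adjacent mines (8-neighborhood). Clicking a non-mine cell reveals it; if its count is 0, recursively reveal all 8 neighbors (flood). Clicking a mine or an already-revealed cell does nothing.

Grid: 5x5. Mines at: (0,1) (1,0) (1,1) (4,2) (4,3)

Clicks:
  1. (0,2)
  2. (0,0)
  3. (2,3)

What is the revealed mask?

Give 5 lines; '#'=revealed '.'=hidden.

Click 1 (0,2) count=2: revealed 1 new [(0,2)] -> total=1
Click 2 (0,0) count=3: revealed 1 new [(0,0)] -> total=2
Click 3 (2,3) count=0: revealed 11 new [(0,3) (0,4) (1,2) (1,3) (1,4) (2,2) (2,3) (2,4) (3,2) (3,3) (3,4)] -> total=13

Answer: #.###
..###
..###
..###
.....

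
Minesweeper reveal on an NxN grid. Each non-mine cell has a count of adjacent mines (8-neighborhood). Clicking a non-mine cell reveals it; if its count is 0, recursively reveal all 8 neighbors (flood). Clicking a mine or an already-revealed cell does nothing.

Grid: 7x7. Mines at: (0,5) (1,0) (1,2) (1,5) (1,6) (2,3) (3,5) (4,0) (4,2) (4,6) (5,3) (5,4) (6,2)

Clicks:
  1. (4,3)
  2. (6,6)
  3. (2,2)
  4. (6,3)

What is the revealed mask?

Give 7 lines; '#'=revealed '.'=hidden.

Answer: .......
.......
..#....
.......
...#...
.....##
...#.##

Derivation:
Click 1 (4,3) count=3: revealed 1 new [(4,3)] -> total=1
Click 2 (6,6) count=0: revealed 4 new [(5,5) (5,6) (6,5) (6,6)] -> total=5
Click 3 (2,2) count=2: revealed 1 new [(2,2)] -> total=6
Click 4 (6,3) count=3: revealed 1 new [(6,3)] -> total=7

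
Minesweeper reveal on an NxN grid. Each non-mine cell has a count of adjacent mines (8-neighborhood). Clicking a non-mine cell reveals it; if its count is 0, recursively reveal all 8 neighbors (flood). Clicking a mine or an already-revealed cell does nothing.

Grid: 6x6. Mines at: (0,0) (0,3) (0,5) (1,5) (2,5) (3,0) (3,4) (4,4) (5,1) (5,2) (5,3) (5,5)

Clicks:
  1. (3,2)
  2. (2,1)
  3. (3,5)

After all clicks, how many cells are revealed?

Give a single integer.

Answer: 13

Derivation:
Click 1 (3,2) count=0: revealed 12 new [(1,1) (1,2) (1,3) (2,1) (2,2) (2,3) (3,1) (3,2) (3,3) (4,1) (4,2) (4,3)] -> total=12
Click 2 (2,1) count=1: revealed 0 new [(none)] -> total=12
Click 3 (3,5) count=3: revealed 1 new [(3,5)] -> total=13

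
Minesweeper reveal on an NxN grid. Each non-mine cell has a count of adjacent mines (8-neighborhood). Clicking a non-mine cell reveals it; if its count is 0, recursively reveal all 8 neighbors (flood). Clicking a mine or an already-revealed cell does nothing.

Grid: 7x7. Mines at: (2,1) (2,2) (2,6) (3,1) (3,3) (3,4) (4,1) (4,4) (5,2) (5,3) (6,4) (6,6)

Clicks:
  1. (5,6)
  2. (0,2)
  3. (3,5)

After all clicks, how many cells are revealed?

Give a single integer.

Answer: 19

Derivation:
Click 1 (5,6) count=1: revealed 1 new [(5,6)] -> total=1
Click 2 (0,2) count=0: revealed 17 new [(0,0) (0,1) (0,2) (0,3) (0,4) (0,5) (0,6) (1,0) (1,1) (1,2) (1,3) (1,4) (1,5) (1,6) (2,3) (2,4) (2,5)] -> total=18
Click 3 (3,5) count=3: revealed 1 new [(3,5)] -> total=19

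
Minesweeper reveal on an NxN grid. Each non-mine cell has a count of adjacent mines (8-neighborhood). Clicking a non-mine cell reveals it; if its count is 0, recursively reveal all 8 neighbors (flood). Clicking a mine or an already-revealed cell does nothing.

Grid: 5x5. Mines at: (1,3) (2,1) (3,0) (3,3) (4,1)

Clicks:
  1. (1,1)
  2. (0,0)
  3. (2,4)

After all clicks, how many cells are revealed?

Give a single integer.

Click 1 (1,1) count=1: revealed 1 new [(1,1)] -> total=1
Click 2 (0,0) count=0: revealed 5 new [(0,0) (0,1) (0,2) (1,0) (1,2)] -> total=6
Click 3 (2,4) count=2: revealed 1 new [(2,4)] -> total=7

Answer: 7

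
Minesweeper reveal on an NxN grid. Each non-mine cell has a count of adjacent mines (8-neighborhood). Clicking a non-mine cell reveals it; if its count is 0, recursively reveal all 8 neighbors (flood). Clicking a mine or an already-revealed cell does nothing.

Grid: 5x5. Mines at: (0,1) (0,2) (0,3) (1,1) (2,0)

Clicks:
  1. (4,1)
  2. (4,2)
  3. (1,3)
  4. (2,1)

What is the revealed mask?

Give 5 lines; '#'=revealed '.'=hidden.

Click 1 (4,1) count=0: revealed 17 new [(1,2) (1,3) (1,4) (2,1) (2,2) (2,3) (2,4) (3,0) (3,1) (3,2) (3,3) (3,4) (4,0) (4,1) (4,2) (4,3) (4,4)] -> total=17
Click 2 (4,2) count=0: revealed 0 new [(none)] -> total=17
Click 3 (1,3) count=2: revealed 0 new [(none)] -> total=17
Click 4 (2,1) count=2: revealed 0 new [(none)] -> total=17

Answer: .....
..###
.####
#####
#####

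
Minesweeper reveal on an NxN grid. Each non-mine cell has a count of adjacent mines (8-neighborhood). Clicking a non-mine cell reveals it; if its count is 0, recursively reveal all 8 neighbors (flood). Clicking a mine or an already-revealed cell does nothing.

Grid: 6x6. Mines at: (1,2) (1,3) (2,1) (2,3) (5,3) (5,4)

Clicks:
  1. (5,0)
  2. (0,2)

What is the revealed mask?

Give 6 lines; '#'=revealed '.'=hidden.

Click 1 (5,0) count=0: revealed 9 new [(3,0) (3,1) (3,2) (4,0) (4,1) (4,2) (5,0) (5,1) (5,2)] -> total=9
Click 2 (0,2) count=2: revealed 1 new [(0,2)] -> total=10

Answer: ..#...
......
......
###...
###...
###...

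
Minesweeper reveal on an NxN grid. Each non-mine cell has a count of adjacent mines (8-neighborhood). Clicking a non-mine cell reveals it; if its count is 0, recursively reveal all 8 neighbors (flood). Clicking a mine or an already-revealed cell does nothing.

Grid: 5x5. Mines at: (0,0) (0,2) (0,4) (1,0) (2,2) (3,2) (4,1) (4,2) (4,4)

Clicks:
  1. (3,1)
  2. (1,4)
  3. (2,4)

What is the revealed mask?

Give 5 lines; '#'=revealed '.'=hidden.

Answer: .....
...##
...##
.#.##
.....

Derivation:
Click 1 (3,1) count=4: revealed 1 new [(3,1)] -> total=1
Click 2 (1,4) count=1: revealed 1 new [(1,4)] -> total=2
Click 3 (2,4) count=0: revealed 5 new [(1,3) (2,3) (2,4) (3,3) (3,4)] -> total=7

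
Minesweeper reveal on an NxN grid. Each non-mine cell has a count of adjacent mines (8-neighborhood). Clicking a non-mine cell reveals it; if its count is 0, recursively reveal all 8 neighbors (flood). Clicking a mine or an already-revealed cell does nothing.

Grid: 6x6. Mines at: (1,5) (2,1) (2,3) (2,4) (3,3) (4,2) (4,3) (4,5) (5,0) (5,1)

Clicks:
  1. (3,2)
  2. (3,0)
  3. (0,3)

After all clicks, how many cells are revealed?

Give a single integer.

Click 1 (3,2) count=5: revealed 1 new [(3,2)] -> total=1
Click 2 (3,0) count=1: revealed 1 new [(3,0)] -> total=2
Click 3 (0,3) count=0: revealed 10 new [(0,0) (0,1) (0,2) (0,3) (0,4) (1,0) (1,1) (1,2) (1,3) (1,4)] -> total=12

Answer: 12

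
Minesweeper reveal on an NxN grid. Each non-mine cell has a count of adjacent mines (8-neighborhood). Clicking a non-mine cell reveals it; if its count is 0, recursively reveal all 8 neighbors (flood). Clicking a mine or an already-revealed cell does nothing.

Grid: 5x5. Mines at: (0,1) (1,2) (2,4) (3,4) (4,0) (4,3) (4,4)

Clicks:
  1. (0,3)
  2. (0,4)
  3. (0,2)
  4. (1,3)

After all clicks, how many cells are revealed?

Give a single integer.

Answer: 5

Derivation:
Click 1 (0,3) count=1: revealed 1 new [(0,3)] -> total=1
Click 2 (0,4) count=0: revealed 3 new [(0,4) (1,3) (1,4)] -> total=4
Click 3 (0,2) count=2: revealed 1 new [(0,2)] -> total=5
Click 4 (1,3) count=2: revealed 0 new [(none)] -> total=5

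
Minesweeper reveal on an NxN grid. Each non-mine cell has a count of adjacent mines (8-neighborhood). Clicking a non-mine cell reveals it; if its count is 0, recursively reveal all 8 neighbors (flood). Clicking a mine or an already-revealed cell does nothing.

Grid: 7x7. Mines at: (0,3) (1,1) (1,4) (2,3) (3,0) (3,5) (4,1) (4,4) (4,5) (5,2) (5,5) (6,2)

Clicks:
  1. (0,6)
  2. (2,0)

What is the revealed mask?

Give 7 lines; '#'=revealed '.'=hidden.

Answer: .....##
.....##
#....##
.......
.......
.......
.......

Derivation:
Click 1 (0,6) count=0: revealed 6 new [(0,5) (0,6) (1,5) (1,6) (2,5) (2,6)] -> total=6
Click 2 (2,0) count=2: revealed 1 new [(2,0)] -> total=7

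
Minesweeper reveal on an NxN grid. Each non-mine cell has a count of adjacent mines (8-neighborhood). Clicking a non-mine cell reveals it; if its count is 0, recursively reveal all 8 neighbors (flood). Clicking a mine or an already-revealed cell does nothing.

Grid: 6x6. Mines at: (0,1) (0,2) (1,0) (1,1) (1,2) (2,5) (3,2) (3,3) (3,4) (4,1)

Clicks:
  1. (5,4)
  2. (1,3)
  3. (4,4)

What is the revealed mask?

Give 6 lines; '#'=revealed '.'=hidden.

Answer: ......
...#..
......
......
..####
..####

Derivation:
Click 1 (5,4) count=0: revealed 8 new [(4,2) (4,3) (4,4) (4,5) (5,2) (5,3) (5,4) (5,5)] -> total=8
Click 2 (1,3) count=2: revealed 1 new [(1,3)] -> total=9
Click 3 (4,4) count=2: revealed 0 new [(none)] -> total=9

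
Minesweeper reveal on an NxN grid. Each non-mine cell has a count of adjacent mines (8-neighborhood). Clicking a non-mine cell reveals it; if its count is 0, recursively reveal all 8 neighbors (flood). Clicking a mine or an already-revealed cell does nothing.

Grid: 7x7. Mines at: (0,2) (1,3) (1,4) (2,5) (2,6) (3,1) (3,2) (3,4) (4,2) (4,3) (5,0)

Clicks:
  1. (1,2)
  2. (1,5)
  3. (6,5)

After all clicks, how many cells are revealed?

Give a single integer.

Answer: 19

Derivation:
Click 1 (1,2) count=2: revealed 1 new [(1,2)] -> total=1
Click 2 (1,5) count=3: revealed 1 new [(1,5)] -> total=2
Click 3 (6,5) count=0: revealed 17 new [(3,5) (3,6) (4,4) (4,5) (4,6) (5,1) (5,2) (5,3) (5,4) (5,5) (5,6) (6,1) (6,2) (6,3) (6,4) (6,5) (6,6)] -> total=19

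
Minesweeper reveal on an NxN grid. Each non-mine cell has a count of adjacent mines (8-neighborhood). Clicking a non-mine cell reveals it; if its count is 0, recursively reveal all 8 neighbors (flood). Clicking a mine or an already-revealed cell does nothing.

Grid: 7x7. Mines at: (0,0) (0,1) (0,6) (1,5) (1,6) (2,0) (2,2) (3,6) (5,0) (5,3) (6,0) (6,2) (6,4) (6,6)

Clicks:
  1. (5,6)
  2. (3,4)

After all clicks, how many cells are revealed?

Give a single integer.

Click 1 (5,6) count=1: revealed 1 new [(5,6)] -> total=1
Click 2 (3,4) count=0: revealed 9 new [(2,3) (2,4) (2,5) (3,3) (3,4) (3,5) (4,3) (4,4) (4,5)] -> total=10

Answer: 10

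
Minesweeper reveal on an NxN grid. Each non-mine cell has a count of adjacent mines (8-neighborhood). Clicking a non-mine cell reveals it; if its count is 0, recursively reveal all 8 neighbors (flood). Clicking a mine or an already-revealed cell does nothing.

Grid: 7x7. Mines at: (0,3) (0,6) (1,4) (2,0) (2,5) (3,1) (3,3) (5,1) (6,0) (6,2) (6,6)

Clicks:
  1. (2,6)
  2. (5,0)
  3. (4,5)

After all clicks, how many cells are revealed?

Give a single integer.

Click 1 (2,6) count=1: revealed 1 new [(2,6)] -> total=1
Click 2 (5,0) count=2: revealed 1 new [(5,0)] -> total=2
Click 3 (4,5) count=0: revealed 14 new [(3,4) (3,5) (3,6) (4,3) (4,4) (4,5) (4,6) (5,3) (5,4) (5,5) (5,6) (6,3) (6,4) (6,5)] -> total=16

Answer: 16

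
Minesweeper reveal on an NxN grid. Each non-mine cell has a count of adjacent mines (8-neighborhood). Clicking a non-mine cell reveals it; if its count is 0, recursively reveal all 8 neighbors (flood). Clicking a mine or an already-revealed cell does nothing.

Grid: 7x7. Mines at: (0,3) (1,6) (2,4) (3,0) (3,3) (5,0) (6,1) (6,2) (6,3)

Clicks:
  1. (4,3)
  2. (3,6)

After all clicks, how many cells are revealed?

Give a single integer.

Click 1 (4,3) count=1: revealed 1 new [(4,3)] -> total=1
Click 2 (3,6) count=0: revealed 14 new [(2,5) (2,6) (3,4) (3,5) (3,6) (4,4) (4,5) (4,6) (5,4) (5,5) (5,6) (6,4) (6,5) (6,6)] -> total=15

Answer: 15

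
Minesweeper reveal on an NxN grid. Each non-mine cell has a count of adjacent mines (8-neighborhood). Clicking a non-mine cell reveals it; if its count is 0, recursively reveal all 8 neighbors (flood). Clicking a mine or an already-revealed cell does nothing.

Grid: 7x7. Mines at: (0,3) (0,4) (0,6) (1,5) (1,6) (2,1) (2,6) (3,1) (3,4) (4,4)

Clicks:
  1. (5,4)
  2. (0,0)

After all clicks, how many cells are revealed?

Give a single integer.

Answer: 7

Derivation:
Click 1 (5,4) count=1: revealed 1 new [(5,4)] -> total=1
Click 2 (0,0) count=0: revealed 6 new [(0,0) (0,1) (0,2) (1,0) (1,1) (1,2)] -> total=7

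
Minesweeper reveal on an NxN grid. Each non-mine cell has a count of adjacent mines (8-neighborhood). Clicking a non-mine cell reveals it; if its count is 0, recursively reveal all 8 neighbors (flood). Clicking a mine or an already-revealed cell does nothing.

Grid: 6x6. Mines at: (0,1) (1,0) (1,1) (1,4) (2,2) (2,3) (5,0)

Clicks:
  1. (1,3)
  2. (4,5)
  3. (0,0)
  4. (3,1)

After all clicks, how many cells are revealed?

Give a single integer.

Answer: 19

Derivation:
Click 1 (1,3) count=3: revealed 1 new [(1,3)] -> total=1
Click 2 (4,5) count=0: revealed 17 new [(2,4) (2,5) (3,1) (3,2) (3,3) (3,4) (3,5) (4,1) (4,2) (4,3) (4,4) (4,5) (5,1) (5,2) (5,3) (5,4) (5,5)] -> total=18
Click 3 (0,0) count=3: revealed 1 new [(0,0)] -> total=19
Click 4 (3,1) count=1: revealed 0 new [(none)] -> total=19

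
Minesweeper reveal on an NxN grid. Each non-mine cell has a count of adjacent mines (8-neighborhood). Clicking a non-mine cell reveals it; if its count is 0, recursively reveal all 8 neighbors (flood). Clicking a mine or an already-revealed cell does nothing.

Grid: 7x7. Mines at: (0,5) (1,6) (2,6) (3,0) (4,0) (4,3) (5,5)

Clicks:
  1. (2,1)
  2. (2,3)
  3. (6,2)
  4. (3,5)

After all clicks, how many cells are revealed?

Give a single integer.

Answer: 32

Derivation:
Click 1 (2,1) count=1: revealed 1 new [(2,1)] -> total=1
Click 2 (2,3) count=0: revealed 21 new [(0,0) (0,1) (0,2) (0,3) (0,4) (1,0) (1,1) (1,2) (1,3) (1,4) (1,5) (2,0) (2,2) (2,3) (2,4) (2,5) (3,1) (3,2) (3,3) (3,4) (3,5)] -> total=22
Click 3 (6,2) count=0: revealed 10 new [(5,0) (5,1) (5,2) (5,3) (5,4) (6,0) (6,1) (6,2) (6,3) (6,4)] -> total=32
Click 4 (3,5) count=1: revealed 0 new [(none)] -> total=32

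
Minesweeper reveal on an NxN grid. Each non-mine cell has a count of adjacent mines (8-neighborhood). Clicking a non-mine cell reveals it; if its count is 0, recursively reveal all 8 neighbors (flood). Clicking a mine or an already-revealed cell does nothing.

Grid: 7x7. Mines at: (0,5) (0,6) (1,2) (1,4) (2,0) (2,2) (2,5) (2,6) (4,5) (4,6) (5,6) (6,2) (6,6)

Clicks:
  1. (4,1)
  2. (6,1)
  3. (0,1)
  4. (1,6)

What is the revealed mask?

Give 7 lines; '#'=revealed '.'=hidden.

Answer: .#.....
......#
.......
#####..
#####..
#####..
##.....

Derivation:
Click 1 (4,1) count=0: revealed 17 new [(3,0) (3,1) (3,2) (3,3) (3,4) (4,0) (4,1) (4,2) (4,3) (4,4) (5,0) (5,1) (5,2) (5,3) (5,4) (6,0) (6,1)] -> total=17
Click 2 (6,1) count=1: revealed 0 new [(none)] -> total=17
Click 3 (0,1) count=1: revealed 1 new [(0,1)] -> total=18
Click 4 (1,6) count=4: revealed 1 new [(1,6)] -> total=19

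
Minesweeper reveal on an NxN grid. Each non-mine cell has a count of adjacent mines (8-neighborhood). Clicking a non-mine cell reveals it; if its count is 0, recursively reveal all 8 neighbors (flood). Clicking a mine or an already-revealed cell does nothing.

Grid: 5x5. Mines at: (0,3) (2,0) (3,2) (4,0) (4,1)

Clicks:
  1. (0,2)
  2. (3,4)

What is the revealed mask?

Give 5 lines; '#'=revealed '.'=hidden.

Answer: ..#..
...##
...##
...##
...##

Derivation:
Click 1 (0,2) count=1: revealed 1 new [(0,2)] -> total=1
Click 2 (3,4) count=0: revealed 8 new [(1,3) (1,4) (2,3) (2,4) (3,3) (3,4) (4,3) (4,4)] -> total=9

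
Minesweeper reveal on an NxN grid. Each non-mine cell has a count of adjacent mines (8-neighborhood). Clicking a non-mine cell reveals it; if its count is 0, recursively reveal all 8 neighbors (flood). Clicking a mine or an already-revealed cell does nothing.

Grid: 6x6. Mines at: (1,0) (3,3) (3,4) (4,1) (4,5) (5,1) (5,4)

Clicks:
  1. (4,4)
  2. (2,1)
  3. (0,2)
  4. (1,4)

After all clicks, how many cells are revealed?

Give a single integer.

Click 1 (4,4) count=4: revealed 1 new [(4,4)] -> total=1
Click 2 (2,1) count=1: revealed 1 new [(2,1)] -> total=2
Click 3 (0,2) count=0: revealed 14 new [(0,1) (0,2) (0,3) (0,4) (0,5) (1,1) (1,2) (1,3) (1,4) (1,5) (2,2) (2,3) (2,4) (2,5)] -> total=16
Click 4 (1,4) count=0: revealed 0 new [(none)] -> total=16

Answer: 16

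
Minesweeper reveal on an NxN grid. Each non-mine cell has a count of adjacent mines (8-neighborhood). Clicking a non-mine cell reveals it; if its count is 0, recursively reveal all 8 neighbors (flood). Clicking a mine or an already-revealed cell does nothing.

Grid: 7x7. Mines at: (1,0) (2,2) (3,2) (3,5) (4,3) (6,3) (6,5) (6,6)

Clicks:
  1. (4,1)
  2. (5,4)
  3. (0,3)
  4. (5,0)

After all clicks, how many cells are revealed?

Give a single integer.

Click 1 (4,1) count=1: revealed 1 new [(4,1)] -> total=1
Click 2 (5,4) count=3: revealed 1 new [(5,4)] -> total=2
Click 3 (0,3) count=0: revealed 16 new [(0,1) (0,2) (0,3) (0,4) (0,5) (0,6) (1,1) (1,2) (1,3) (1,4) (1,5) (1,6) (2,3) (2,4) (2,5) (2,6)] -> total=18
Click 4 (5,0) count=0: revealed 12 new [(2,0) (2,1) (3,0) (3,1) (4,0) (4,2) (5,0) (5,1) (5,2) (6,0) (6,1) (6,2)] -> total=30

Answer: 30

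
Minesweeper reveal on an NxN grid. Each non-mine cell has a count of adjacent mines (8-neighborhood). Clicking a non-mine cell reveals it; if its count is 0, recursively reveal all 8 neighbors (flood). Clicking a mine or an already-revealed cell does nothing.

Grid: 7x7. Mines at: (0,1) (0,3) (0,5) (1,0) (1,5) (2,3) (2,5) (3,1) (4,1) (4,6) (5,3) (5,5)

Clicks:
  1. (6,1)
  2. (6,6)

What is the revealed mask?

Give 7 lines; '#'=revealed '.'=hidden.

Click 1 (6,1) count=0: revealed 6 new [(5,0) (5,1) (5,2) (6,0) (6,1) (6,2)] -> total=6
Click 2 (6,6) count=1: revealed 1 new [(6,6)] -> total=7

Answer: .......
.......
.......
.......
.......
###....
###...#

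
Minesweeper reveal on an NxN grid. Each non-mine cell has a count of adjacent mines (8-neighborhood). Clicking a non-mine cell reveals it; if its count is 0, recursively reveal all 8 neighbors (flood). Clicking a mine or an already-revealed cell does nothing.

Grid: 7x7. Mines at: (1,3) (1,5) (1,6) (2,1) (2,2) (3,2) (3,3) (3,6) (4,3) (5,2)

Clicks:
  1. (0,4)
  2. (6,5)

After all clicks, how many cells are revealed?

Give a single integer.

Click 1 (0,4) count=2: revealed 1 new [(0,4)] -> total=1
Click 2 (6,5) count=0: revealed 11 new [(4,4) (4,5) (4,6) (5,3) (5,4) (5,5) (5,6) (6,3) (6,4) (6,5) (6,6)] -> total=12

Answer: 12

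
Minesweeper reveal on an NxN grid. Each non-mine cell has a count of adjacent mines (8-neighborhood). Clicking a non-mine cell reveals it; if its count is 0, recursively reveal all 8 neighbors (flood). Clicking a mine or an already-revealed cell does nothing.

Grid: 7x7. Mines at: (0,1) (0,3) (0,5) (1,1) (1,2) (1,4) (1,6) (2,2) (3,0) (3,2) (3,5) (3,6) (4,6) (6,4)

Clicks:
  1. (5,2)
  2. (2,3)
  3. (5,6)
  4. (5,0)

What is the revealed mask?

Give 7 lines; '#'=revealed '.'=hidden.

Click 1 (5,2) count=0: revealed 12 new [(4,0) (4,1) (4,2) (4,3) (5,0) (5,1) (5,2) (5,3) (6,0) (6,1) (6,2) (6,3)] -> total=12
Click 2 (2,3) count=4: revealed 1 new [(2,3)] -> total=13
Click 3 (5,6) count=1: revealed 1 new [(5,6)] -> total=14
Click 4 (5,0) count=0: revealed 0 new [(none)] -> total=14

Answer: .......
.......
...#...
.......
####...
####..#
####...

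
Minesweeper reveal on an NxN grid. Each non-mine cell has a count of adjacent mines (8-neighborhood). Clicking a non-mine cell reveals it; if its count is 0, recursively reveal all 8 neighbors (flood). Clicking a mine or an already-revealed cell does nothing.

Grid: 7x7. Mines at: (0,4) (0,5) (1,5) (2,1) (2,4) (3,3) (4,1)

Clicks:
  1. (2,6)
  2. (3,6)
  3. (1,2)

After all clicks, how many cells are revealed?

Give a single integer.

Click 1 (2,6) count=1: revealed 1 new [(2,6)] -> total=1
Click 2 (3,6) count=0: revealed 23 new [(2,5) (3,4) (3,5) (3,6) (4,2) (4,3) (4,4) (4,5) (4,6) (5,0) (5,1) (5,2) (5,3) (5,4) (5,5) (5,6) (6,0) (6,1) (6,2) (6,3) (6,4) (6,5) (6,6)] -> total=24
Click 3 (1,2) count=1: revealed 1 new [(1,2)] -> total=25

Answer: 25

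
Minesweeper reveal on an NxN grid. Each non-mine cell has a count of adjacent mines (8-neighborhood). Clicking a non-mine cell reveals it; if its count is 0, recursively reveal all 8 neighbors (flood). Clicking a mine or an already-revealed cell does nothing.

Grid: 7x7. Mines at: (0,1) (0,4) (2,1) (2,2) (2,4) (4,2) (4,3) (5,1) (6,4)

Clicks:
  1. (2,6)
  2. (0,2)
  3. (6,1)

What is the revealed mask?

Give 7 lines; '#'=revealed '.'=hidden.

Click 1 (2,6) count=0: revealed 17 new [(0,5) (0,6) (1,5) (1,6) (2,5) (2,6) (3,4) (3,5) (3,6) (4,4) (4,5) (4,6) (5,4) (5,5) (5,6) (6,5) (6,6)] -> total=17
Click 2 (0,2) count=1: revealed 1 new [(0,2)] -> total=18
Click 3 (6,1) count=1: revealed 1 new [(6,1)] -> total=19

Answer: ..#..##
.....##
.....##
....###
....###
....###
.#...##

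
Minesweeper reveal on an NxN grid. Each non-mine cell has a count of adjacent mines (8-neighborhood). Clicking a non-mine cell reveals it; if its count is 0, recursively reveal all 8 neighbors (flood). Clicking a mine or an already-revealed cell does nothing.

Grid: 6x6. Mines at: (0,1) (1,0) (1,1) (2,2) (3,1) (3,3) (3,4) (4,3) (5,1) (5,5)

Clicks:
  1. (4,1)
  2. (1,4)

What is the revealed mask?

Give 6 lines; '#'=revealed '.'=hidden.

Click 1 (4,1) count=2: revealed 1 new [(4,1)] -> total=1
Click 2 (1,4) count=0: revealed 11 new [(0,2) (0,3) (0,4) (0,5) (1,2) (1,3) (1,4) (1,5) (2,3) (2,4) (2,5)] -> total=12

Answer: ..####
..####
...###
......
.#....
......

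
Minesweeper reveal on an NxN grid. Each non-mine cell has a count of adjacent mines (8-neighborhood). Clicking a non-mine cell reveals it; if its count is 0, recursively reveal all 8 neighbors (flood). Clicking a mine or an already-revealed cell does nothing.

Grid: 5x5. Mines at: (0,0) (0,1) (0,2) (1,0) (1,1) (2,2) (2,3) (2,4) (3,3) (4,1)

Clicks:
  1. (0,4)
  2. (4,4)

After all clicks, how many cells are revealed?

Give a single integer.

Answer: 5

Derivation:
Click 1 (0,4) count=0: revealed 4 new [(0,3) (0,4) (1,3) (1,4)] -> total=4
Click 2 (4,4) count=1: revealed 1 new [(4,4)] -> total=5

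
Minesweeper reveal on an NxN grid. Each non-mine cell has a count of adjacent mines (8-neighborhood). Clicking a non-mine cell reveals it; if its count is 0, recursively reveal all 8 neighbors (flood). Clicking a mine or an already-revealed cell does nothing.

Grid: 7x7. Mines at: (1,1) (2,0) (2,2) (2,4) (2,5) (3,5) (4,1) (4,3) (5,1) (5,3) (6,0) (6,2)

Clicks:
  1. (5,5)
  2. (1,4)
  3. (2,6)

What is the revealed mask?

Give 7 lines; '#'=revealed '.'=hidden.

Answer: .......
....#..
......#
.......
....###
....###
....###

Derivation:
Click 1 (5,5) count=0: revealed 9 new [(4,4) (4,5) (4,6) (5,4) (5,5) (5,6) (6,4) (6,5) (6,6)] -> total=9
Click 2 (1,4) count=2: revealed 1 new [(1,4)] -> total=10
Click 3 (2,6) count=2: revealed 1 new [(2,6)] -> total=11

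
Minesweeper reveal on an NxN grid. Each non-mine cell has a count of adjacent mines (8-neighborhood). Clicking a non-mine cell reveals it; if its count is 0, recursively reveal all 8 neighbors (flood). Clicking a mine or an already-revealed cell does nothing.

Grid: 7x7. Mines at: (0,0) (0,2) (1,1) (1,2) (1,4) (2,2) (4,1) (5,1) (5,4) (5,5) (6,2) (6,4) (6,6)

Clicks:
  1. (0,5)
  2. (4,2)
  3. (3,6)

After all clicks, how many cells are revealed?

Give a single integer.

Answer: 17

Derivation:
Click 1 (0,5) count=1: revealed 1 new [(0,5)] -> total=1
Click 2 (4,2) count=2: revealed 1 new [(4,2)] -> total=2
Click 3 (3,6) count=0: revealed 15 new [(0,6) (1,5) (1,6) (2,3) (2,4) (2,5) (2,6) (3,3) (3,4) (3,5) (3,6) (4,3) (4,4) (4,5) (4,6)] -> total=17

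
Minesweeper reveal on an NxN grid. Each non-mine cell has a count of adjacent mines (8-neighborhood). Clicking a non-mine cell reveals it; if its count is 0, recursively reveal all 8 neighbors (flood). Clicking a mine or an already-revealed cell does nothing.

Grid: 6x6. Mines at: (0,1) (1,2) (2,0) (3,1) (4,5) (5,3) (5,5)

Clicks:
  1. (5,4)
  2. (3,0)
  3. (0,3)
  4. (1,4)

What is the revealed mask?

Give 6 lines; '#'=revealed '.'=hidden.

Click 1 (5,4) count=3: revealed 1 new [(5,4)] -> total=1
Click 2 (3,0) count=2: revealed 1 new [(3,0)] -> total=2
Click 3 (0,3) count=1: revealed 1 new [(0,3)] -> total=3
Click 4 (1,4) count=0: revealed 16 new [(0,4) (0,5) (1,3) (1,4) (1,5) (2,2) (2,3) (2,4) (2,5) (3,2) (3,3) (3,4) (3,5) (4,2) (4,3) (4,4)] -> total=19

Answer: ...###
...###
..####
#.####
..###.
....#.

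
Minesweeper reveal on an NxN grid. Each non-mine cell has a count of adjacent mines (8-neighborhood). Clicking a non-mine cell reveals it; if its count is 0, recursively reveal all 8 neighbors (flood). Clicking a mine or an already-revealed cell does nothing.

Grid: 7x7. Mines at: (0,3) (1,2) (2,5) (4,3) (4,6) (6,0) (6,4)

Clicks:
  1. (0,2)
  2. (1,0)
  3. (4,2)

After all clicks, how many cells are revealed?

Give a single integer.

Answer: 17

Derivation:
Click 1 (0,2) count=2: revealed 1 new [(0,2)] -> total=1
Click 2 (1,0) count=0: revealed 16 new [(0,0) (0,1) (1,0) (1,1) (2,0) (2,1) (2,2) (3,0) (3,1) (3,2) (4,0) (4,1) (4,2) (5,0) (5,1) (5,2)] -> total=17
Click 3 (4,2) count=1: revealed 0 new [(none)] -> total=17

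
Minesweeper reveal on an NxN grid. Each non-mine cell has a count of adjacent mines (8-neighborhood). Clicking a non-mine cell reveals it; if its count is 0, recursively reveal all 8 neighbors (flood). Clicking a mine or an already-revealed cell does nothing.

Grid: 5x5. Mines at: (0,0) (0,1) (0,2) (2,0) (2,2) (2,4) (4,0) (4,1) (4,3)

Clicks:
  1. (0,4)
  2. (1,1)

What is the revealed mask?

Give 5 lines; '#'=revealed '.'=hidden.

Answer: ...##
.#.##
.....
.....
.....

Derivation:
Click 1 (0,4) count=0: revealed 4 new [(0,3) (0,4) (1,3) (1,4)] -> total=4
Click 2 (1,1) count=5: revealed 1 new [(1,1)] -> total=5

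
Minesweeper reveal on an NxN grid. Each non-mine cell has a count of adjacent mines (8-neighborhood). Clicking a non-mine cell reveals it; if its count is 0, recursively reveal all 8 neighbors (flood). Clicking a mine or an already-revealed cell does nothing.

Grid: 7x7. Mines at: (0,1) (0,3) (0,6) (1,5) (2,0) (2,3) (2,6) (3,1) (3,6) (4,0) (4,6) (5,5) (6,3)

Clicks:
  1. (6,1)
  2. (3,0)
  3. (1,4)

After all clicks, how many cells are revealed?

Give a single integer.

Click 1 (6,1) count=0: revealed 6 new [(5,0) (5,1) (5,2) (6,0) (6,1) (6,2)] -> total=6
Click 2 (3,0) count=3: revealed 1 new [(3,0)] -> total=7
Click 3 (1,4) count=3: revealed 1 new [(1,4)] -> total=8

Answer: 8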